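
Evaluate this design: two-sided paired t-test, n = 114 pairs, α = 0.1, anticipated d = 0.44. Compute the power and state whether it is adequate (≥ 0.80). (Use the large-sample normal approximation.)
Power ≈ 1.00; the study is adequately powered (power ≥ 0.80)

Power calculation (paired t-test, normal approximation):
z_β = d · √n - z_{α/2}
z_β = 0.44 · √114 - 1.645
z_β = 0.44 · 10.677 - 1.645
z_β = 3.053

Power = Φ(z_β) = Φ(3.053) ≈ 0.999

Effect size d = 0.44 is small by Cohen's convention (0.2/0.5/0.8).

Threshold: power ≥ 0.80 is conventionally adequate.
Power ≈ 1.00 → the study is adequately powered (power ≥ 0.80).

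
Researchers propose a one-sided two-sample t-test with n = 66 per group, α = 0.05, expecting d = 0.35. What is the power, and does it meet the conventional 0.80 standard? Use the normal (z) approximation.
Power ≈ 0.64; the study is underpowered (power < 0.80)

Power calculation (two-sample t-test, normal approximation):
z_β = d · √(n/2) - z_α
z_β = 0.35 · √(66/2) - 1.645
z_β = 0.35 · 5.745 - 1.645
z_β = 0.366

Power = Φ(z_β) = Φ(0.366) ≈ 0.643

Effect size d = 0.35 is small by Cohen's convention (0.2/0.5/0.8).

Threshold: power ≥ 0.80 is conventionally adequate.
Power ≈ 0.64 → the study is underpowered (power < 0.80).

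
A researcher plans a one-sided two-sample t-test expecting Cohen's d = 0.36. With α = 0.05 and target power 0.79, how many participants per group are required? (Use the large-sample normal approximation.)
n = 93 per group

Sample size formula (two-sample t-test, normal approximation):
n = 2 · ((z_α + z_β) / d)²

z_α = 1.645 (for α = 0.05, one-sided)
z_β = 0.806 (for power = 0.79)
d = 0.36

n = 2 · ((1.645 + 0.806) / 0.36)²
n = 2 · (6.808)²
n ≈ 92.70
Round up to the next whole number: n = 93 per group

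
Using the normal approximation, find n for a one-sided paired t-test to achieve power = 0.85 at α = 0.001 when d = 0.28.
n = 218 pairs

Sample size formula (paired t-test, normal approximation):
n = ((z_α + z_β) / d)²

z_α = 3.090 (for α = 0.001, one-sided)
z_β = 1.036 (for power = 0.85)
d = 0.28

n = ((3.090 + 1.036) / 0.28)²
n = (14.736)²
n ≈ 217.15
Round up to the next whole number: n = 218 pairs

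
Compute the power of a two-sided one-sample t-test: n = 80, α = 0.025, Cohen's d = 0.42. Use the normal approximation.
Power ≈ 0.94

Power calculation (one-sample t-test, normal approximation):
z_β = d · √n - z_{α/2}
z_β = 0.42 · √80 - 2.241
z_β = 0.42 · 8.944 - 2.241
z_β = 1.515

Power = Φ(z_β) = Φ(1.515) ≈ 0.935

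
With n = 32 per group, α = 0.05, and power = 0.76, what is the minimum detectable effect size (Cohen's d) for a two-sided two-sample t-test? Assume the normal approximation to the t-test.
d ≈ 0.67

Minimum detectable effect (two-sample t-test, normal approximation):
d = (z_{α/2} + z_β) / √(n/2)
d = (1.960 + 0.706) / √(32/2)
d = 2.666 / 4.000
d ≈ 0.67

By Cohen's convention (0.2 small / 0.5 medium / 0.8 large): medium effect.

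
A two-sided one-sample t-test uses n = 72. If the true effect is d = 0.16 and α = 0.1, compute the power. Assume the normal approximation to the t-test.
Power ≈ 0.39

Power calculation (one-sample t-test, normal approximation):
z_β = d · √n - z_{α/2}
z_β = 0.16 · √72 - 1.645
z_β = 0.16 · 8.485 - 1.645
z_β = -0.287

Power = Φ(z_β) = Φ(-0.287) ≈ 0.387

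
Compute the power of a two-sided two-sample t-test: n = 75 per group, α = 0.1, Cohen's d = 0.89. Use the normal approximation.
Power ≈ 1.00

Power calculation (two-sample t-test, normal approximation):
z_β = d · √(n/2) - z_{α/2}
z_β = 0.89 · √(75/2) - 1.645
z_β = 0.89 · 6.124 - 1.645
z_β = 3.805

Power = Φ(z_β) = Φ(3.805) ≈ 1.000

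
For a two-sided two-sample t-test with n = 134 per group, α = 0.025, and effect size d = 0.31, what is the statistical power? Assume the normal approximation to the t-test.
Power ≈ 0.62

Power calculation (two-sample t-test, normal approximation):
z_β = d · √(n/2) - z_{α/2}
z_β = 0.31 · √(134/2) - 2.241
z_β = 0.31 · 8.185 - 2.241
z_β = 0.296

Power = Φ(z_β) = Φ(0.296) ≈ 0.616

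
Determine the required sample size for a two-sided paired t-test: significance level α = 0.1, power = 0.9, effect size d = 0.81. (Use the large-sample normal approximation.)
n = 14 pairs

Sample size formula (paired t-test, normal approximation):
n = ((z_{α/2} + z_β) / d)²

z_{α/2} = 1.645 (for α = 0.1, two-sided)
z_β = 1.282 (for power = 0.9)
d = 0.81

n = ((1.645 + 1.282) / 0.81)²
n = (3.614)²
n ≈ 13.06
Round up to the next whole number: n = 14 pairs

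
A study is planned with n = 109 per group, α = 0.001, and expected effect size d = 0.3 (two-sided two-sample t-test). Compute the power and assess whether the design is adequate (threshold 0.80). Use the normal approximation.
Power ≈ 0.14; the study is underpowered (power < 0.80)

Power calculation (two-sample t-test, normal approximation):
z_β = d · √(n/2) - z_{α/2}
z_β = 0.3 · √(109/2) - 3.291
z_β = 0.3 · 7.382 - 3.291
z_β = -1.076

Power = Φ(z_β) = Φ(-1.076) ≈ 0.141

Effect size d = 0.3 is small by Cohen's convention (0.2/0.5/0.8).

Threshold: power ≥ 0.80 is conventionally adequate.
Power ≈ 0.14 → the study is underpowered (power < 0.80).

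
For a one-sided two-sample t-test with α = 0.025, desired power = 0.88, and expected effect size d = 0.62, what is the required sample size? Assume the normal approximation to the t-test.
n = 52 per group

Sample size formula (two-sample t-test, normal approximation):
n = 2 · ((z_α + z_β) / d)²

z_α = 1.960 (for α = 0.025, one-sided)
z_β = 1.175 (for power = 0.88)
d = 0.62

n = 2 · ((1.960 + 1.175) / 0.62)²
n = 2 · (5.056)²
n ≈ 51.13
Round up to the next whole number: n = 52 per group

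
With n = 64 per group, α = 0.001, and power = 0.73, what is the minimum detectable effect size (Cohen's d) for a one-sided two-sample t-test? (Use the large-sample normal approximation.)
d ≈ 0.65

Minimum detectable effect (two-sample t-test, normal approximation):
d = (z_α + z_β) / √(n/2)
d = (3.090 + 0.613) / √(64/2)
d = 3.703 / 5.657
d ≈ 0.65

By Cohen's convention (0.2 small / 0.5 medium / 0.8 large): medium effect.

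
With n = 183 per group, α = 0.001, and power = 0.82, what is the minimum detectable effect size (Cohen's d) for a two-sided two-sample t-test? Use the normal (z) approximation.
d ≈ 0.44

Minimum detectable effect (two-sample t-test, normal approximation):
d = (z_{α/2} + z_β) / √(n/2)
d = (3.291 + 0.915) / √(183/2)
d = 4.206 / 9.566
d ≈ 0.44

By Cohen's convention (0.2 small / 0.5 medium / 0.8 large): small effect.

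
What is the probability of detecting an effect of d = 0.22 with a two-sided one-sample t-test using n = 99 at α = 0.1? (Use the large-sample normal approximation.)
Power ≈ 0.71

Power calculation (one-sample t-test, normal approximation):
z_β = d · √n - z_{α/2}
z_β = 0.22 · √99 - 1.645
z_β = 0.22 · 9.950 - 1.645
z_β = 0.544

Power = Φ(z_β) = Φ(0.544) ≈ 0.707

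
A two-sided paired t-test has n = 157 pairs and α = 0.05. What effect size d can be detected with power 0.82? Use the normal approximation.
d ≈ 0.23

Minimum detectable effect (paired t-test, normal approximation):
d = (z_{α/2} + z_β) / √n
d = (1.960 + 0.915) / √157
d = 2.875 / 12.530
d ≈ 0.23

By Cohen's convention (0.2 small / 0.5 medium / 0.8 large): small effect.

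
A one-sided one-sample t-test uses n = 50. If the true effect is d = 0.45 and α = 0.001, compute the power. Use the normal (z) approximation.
Power ≈ 0.54

Power calculation (one-sample t-test, normal approximation):
z_β = d · √n - z_α
z_β = 0.45 · √50 - 3.090
z_β = 0.45 · 7.071 - 3.090
z_β = 0.092

Power = Φ(z_β) = Φ(0.092) ≈ 0.537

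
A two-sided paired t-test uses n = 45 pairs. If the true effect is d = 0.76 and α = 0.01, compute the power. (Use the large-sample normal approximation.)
Power ≈ 0.99

Power calculation (paired t-test, normal approximation):
z_β = d · √n - z_{α/2}
z_β = 0.76 · √45 - 2.576
z_β = 0.76 · 6.708 - 2.576
z_β = 2.522

Power = Φ(z_β) = Φ(2.522) ≈ 0.994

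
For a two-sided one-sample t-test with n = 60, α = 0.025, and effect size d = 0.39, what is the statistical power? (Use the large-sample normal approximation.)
Power ≈ 0.78

Power calculation (one-sample t-test, normal approximation):
z_β = d · √n - z_{α/2}
z_β = 0.39 · √60 - 2.241
z_β = 0.39 · 7.746 - 2.241
z_β = 0.780

Power = Φ(z_β) = Φ(0.780) ≈ 0.782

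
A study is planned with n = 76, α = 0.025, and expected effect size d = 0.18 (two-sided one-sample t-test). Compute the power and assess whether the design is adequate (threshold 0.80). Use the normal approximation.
Power ≈ 0.25; the study is underpowered (power < 0.80)

Power calculation (one-sample t-test, normal approximation):
z_β = d · √n - z_{α/2}
z_β = 0.18 · √76 - 2.241
z_β = 0.18 · 8.718 - 2.241
z_β = -0.672

Power = Φ(z_β) = Φ(-0.672) ≈ 0.251

Effect size d = 0.18 is very small by Cohen's convention (0.2/0.5/0.8).

Threshold: power ≥ 0.80 is conventionally adequate.
Power ≈ 0.25 → the study is underpowered (power < 0.80).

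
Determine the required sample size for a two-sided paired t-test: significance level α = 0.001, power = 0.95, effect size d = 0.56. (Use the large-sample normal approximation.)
n = 78 pairs

Sample size formula (paired t-test, normal approximation):
n = ((z_{α/2} + z_β) / d)²

z_{α/2} = 3.291 (for α = 0.001, two-sided)
z_β = 1.645 (for power = 0.95)
d = 0.56

n = ((3.291 + 1.645) / 0.56)²
n = (8.814)²
n ≈ 77.69
Round up to the next whole number: n = 78 pairs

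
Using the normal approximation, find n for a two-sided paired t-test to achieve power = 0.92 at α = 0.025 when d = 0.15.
n = 591 pairs

Sample size formula (paired t-test, normal approximation):
n = ((z_{α/2} + z_β) / d)²

z_{α/2} = 2.241 (for α = 0.025, two-sided)
z_β = 1.405 (for power = 0.92)
d = 0.15

n = ((2.241 + 1.405) / 0.15)²
n = (24.307)²
n ≈ 590.83
Round up to the next whole number: n = 591 pairs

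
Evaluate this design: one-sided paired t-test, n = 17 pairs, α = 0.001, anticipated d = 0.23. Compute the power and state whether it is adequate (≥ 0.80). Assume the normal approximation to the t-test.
Power ≈ 0.02; the study is underpowered (power < 0.80)

Power calculation (paired t-test, normal approximation):
z_β = d · √n - z_α
z_β = 0.23 · √17 - 3.090
z_β = 0.23 · 4.123 - 3.090
z_β = -2.142

Power = Φ(z_β) = Φ(-2.142) ≈ 0.016

Effect size d = 0.23 is small by Cohen's convention (0.2/0.5/0.8).

Threshold: power ≥ 0.80 is conventionally adequate.
Power ≈ 0.02 → the study is underpowered (power < 0.80).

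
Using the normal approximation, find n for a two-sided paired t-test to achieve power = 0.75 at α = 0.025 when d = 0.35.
n = 70 pairs

Sample size formula (paired t-test, normal approximation):
n = ((z_{α/2} + z_β) / d)²

z_{α/2} = 2.241 (for α = 0.025, two-sided)
z_β = 0.674 (for power = 0.75)
d = 0.35

n = ((2.241 + 0.674) / 0.35)²
n = (8.329)²
n ≈ 69.37
Round up to the next whole number: n = 70 pairs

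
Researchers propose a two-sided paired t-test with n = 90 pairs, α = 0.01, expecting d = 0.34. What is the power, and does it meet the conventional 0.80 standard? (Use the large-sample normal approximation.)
Power ≈ 0.74; the study is underpowered (power < 0.80)

Power calculation (paired t-test, normal approximation):
z_β = d · √n - z_{α/2}
z_β = 0.34 · √90 - 2.576
z_β = 0.34 · 9.487 - 2.576
z_β = 0.650

Power = Φ(z_β) = Φ(0.650) ≈ 0.742

Effect size d = 0.34 is small by Cohen's convention (0.2/0.5/0.8).

Threshold: power ≥ 0.80 is conventionally adequate.
Power ≈ 0.74 → the study is underpowered (power < 0.80).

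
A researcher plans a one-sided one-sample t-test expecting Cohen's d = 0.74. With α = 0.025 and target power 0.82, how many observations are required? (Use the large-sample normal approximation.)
n = 16

Sample size formula (one-sample t-test, normal approximation):
n = ((z_α + z_β) / d)²

z_α = 1.960 (for α = 0.025, one-sided)
z_β = 0.915 (for power = 0.82)
d = 0.74

n = ((1.960 + 0.915) / 0.74)²
n = (3.885)²
n ≈ 15.09
Round up to the next whole number: n = 16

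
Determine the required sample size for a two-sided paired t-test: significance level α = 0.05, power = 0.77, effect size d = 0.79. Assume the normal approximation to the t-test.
n = 12 pairs

Sample size formula (paired t-test, normal approximation):
n = ((z_{α/2} + z_β) / d)²

z_{α/2} = 1.960 (for α = 0.05, two-sided)
z_β = 0.739 (for power = 0.77)
d = 0.79

n = ((1.960 + 0.739) / 0.79)²
n = (3.416)²
n ≈ 11.67
Round up to the next whole number: n = 12 pairs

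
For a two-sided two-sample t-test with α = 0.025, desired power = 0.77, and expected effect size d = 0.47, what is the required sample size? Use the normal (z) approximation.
n = 81 per group

Sample size formula (two-sample t-test, normal approximation):
n = 2 · ((z_{α/2} + z_β) / d)²

z_{α/2} = 2.241 (for α = 0.025, two-sided)
z_β = 0.739 (for power = 0.77)
d = 0.47

n = 2 · ((2.241 + 0.739) / 0.47)²
n = 2 · (6.340)²
n ≈ 80.39
Round up to the next whole number: n = 81 per group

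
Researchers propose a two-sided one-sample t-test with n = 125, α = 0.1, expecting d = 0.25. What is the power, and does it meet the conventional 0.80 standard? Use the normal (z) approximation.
Power ≈ 0.87; the study is adequately powered (power ≥ 0.80)

Power calculation (one-sample t-test, normal approximation):
z_β = d · √n - z_{α/2}
z_β = 0.25 · √125 - 1.645
z_β = 0.25 · 11.180 - 1.645
z_β = 1.150

Power = Φ(z_β) = Φ(1.150) ≈ 0.875

Effect size d = 0.25 is small by Cohen's convention (0.2/0.5/0.8).

Threshold: power ≥ 0.80 is conventionally adequate.
Power ≈ 0.87 → the study is adequately powered (power ≥ 0.80).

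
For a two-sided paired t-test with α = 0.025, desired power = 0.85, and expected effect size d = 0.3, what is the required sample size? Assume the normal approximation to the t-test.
n = 120 pairs

Sample size formula (paired t-test, normal approximation):
n = ((z_{α/2} + z_β) / d)²

z_{α/2} = 2.241 (for α = 0.025, two-sided)
z_β = 1.036 (for power = 0.85)
d = 0.3

n = ((2.241 + 1.036) / 0.3)²
n = (10.923)²
n ≈ 119.31
Round up to the next whole number: n = 120 pairs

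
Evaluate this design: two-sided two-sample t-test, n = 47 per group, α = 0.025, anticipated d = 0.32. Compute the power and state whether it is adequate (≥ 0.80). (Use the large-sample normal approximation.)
Power ≈ 0.25; the study is underpowered (power < 0.80)

Power calculation (two-sample t-test, normal approximation):
z_β = d · √(n/2) - z_{α/2}
z_β = 0.32 · √(47/2) - 2.241
z_β = 0.32 · 4.848 - 2.241
z_β = -0.690

Power = Φ(z_β) = Φ(-0.690) ≈ 0.245

Effect size d = 0.32 is small by Cohen's convention (0.2/0.5/0.8).

Threshold: power ≥ 0.80 is conventionally adequate.
Power ≈ 0.25 → the study is underpowered (power < 0.80).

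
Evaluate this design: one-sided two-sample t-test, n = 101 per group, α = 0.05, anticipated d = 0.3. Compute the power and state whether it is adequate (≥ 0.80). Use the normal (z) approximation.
Power ≈ 0.69; the study is underpowered (power < 0.80)

Power calculation (two-sample t-test, normal approximation):
z_β = d · √(n/2) - z_α
z_β = 0.3 · √(101/2) - 1.645
z_β = 0.3 · 7.106 - 1.645
z_β = 0.487

Power = Φ(z_β) = Φ(0.487) ≈ 0.687

Effect size d = 0.3 is small by Cohen's convention (0.2/0.5/0.8).

Threshold: power ≥ 0.80 is conventionally adequate.
Power ≈ 0.69 → the study is underpowered (power < 0.80).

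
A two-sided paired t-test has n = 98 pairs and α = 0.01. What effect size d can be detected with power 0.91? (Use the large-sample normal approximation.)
d ≈ 0.40

Minimum detectable effect (paired t-test, normal approximation):
d = (z_{α/2} + z_β) / √n
d = (2.576 + 1.341) / √98
d = 3.917 / 9.899
d ≈ 0.40

By Cohen's convention (0.2 small / 0.5 medium / 0.8 large): small effect.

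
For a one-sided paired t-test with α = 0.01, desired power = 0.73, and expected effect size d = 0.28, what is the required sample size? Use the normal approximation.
n = 111 pairs

Sample size formula (paired t-test, normal approximation):
n = ((z_α + z_β) / d)²

z_α = 2.326 (for α = 0.01, one-sided)
z_β = 0.613 (for power = 0.73)
d = 0.28

n = ((2.326 + 0.613) / 0.28)²
n = (10.496)²
n ≈ 110.17
Round up to the next whole number: n = 111 pairs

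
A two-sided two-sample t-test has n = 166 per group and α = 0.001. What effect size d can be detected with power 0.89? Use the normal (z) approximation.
d ≈ 0.50

Minimum detectable effect (two-sample t-test, normal approximation):
d = (z_{α/2} + z_β) / √(n/2)
d = (3.291 + 1.227) / √(166/2)
d = 4.517 / 9.110
d ≈ 0.50

By Cohen's convention (0.2 small / 0.5 medium / 0.8 large): medium effect.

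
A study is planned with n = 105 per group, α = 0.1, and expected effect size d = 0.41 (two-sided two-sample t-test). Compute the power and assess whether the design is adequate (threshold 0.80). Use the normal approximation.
Power ≈ 0.91; the study is adequately powered (power ≥ 0.80)

Power calculation (two-sample t-test, normal approximation):
z_β = d · √(n/2) - z_{α/2}
z_β = 0.41 · √(105/2) - 1.645
z_β = 0.41 · 7.246 - 1.645
z_β = 1.326

Power = Φ(z_β) = Φ(1.326) ≈ 0.908

Effect size d = 0.41 is small by Cohen's convention (0.2/0.5/0.8).

Threshold: power ≥ 0.80 is conventionally adequate.
Power ≈ 0.91 → the study is adequately powered (power ≥ 0.80).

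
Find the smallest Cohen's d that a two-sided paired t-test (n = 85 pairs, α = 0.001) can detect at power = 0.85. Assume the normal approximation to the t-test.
d ≈ 0.47

Minimum detectable effect (paired t-test, normal approximation):
d = (z_{α/2} + z_β) / √n
d = (3.291 + 1.036) / √85
d = 4.327 / 9.220
d ≈ 0.47

By Cohen's convention (0.2 small / 0.5 medium / 0.8 large): small effect.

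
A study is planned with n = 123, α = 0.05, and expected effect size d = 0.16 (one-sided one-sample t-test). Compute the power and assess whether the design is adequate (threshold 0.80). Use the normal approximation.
Power ≈ 0.55; the study is underpowered (power < 0.80)

Power calculation (one-sample t-test, normal approximation):
z_β = d · √n - z_α
z_β = 0.16 · √123 - 1.645
z_β = 0.16 · 11.091 - 1.645
z_β = 0.130

Power = Φ(z_β) = Φ(0.130) ≈ 0.552

Effect size d = 0.16 is very small by Cohen's convention (0.2/0.5/0.8).

Threshold: power ≥ 0.80 is conventionally adequate.
Power ≈ 0.55 → the study is underpowered (power < 0.80).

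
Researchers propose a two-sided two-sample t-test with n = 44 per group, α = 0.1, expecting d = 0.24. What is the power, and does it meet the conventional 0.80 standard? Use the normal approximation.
Power ≈ 0.30; the study is underpowered (power < 0.80)

Power calculation (two-sample t-test, normal approximation):
z_β = d · √(n/2) - z_{α/2}
z_β = 0.24 · √(44/2) - 1.645
z_β = 0.24 · 4.690 - 1.645
z_β = -0.519

Power = Φ(z_β) = Φ(-0.519) ≈ 0.302

Effect size d = 0.24 is small by Cohen's convention (0.2/0.5/0.8).

Threshold: power ≥ 0.80 is conventionally adequate.
Power ≈ 0.30 → the study is underpowered (power < 0.80).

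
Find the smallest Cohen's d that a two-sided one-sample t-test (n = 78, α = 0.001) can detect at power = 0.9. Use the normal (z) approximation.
d ≈ 0.52

Minimum detectable effect (one-sample t-test, normal approximation):
d = (z_{α/2} + z_β) / √n
d = (3.291 + 1.282) / √78
d = 4.572 / 8.832
d ≈ 0.52

By Cohen's convention (0.2 small / 0.5 medium / 0.8 large): medium effect.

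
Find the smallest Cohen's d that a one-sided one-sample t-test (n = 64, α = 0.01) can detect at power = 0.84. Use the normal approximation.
d ≈ 0.42

Minimum detectable effect (one-sample t-test, normal approximation):
d = (z_α + z_β) / √n
d = (2.326 + 0.994) / √64
d = 3.321 / 8.000
d ≈ 0.42

By Cohen's convention (0.2 small / 0.5 medium / 0.8 large): small effect.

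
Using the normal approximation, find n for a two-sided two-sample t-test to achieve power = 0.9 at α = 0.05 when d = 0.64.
n = 52 per group

Sample size formula (two-sample t-test, normal approximation):
n = 2 · ((z_{α/2} + z_β) / d)²

z_{α/2} = 1.960 (for α = 0.05, two-sided)
z_β = 1.282 (for power = 0.9)
d = 0.64

n = 2 · ((1.960 + 1.282) / 0.64)²
n = 2 · (5.066)²
n ≈ 51.33
Round up to the next whole number: n = 52 per group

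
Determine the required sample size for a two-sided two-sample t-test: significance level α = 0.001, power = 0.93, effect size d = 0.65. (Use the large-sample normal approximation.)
n = 108 per group

Sample size formula (two-sample t-test, normal approximation):
n = 2 · ((z_{α/2} + z_β) / d)²

z_{α/2} = 3.291 (for α = 0.001, two-sided)
z_β = 1.476 (for power = 0.93)
d = 0.65

n = 2 · ((3.291 + 1.476) / 0.65)²
n = 2 · (7.334)²
n ≈ 107.58
Round up to the next whole number: n = 108 per group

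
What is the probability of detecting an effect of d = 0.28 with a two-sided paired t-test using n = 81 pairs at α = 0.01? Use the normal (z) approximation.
Power ≈ 0.48

Power calculation (paired t-test, normal approximation):
z_β = d · √n - z_{α/2}
z_β = 0.28 · √81 - 2.576
z_β = 0.28 · 9.000 - 2.576
z_β = -0.056

Power = Φ(z_β) = Φ(-0.056) ≈ 0.478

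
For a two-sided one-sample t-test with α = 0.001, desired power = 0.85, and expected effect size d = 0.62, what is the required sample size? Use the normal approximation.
n = 49

Sample size formula (one-sample t-test, normal approximation):
n = ((z_{α/2} + z_β) / d)²

z_{α/2} = 3.291 (for α = 0.001, two-sided)
z_β = 1.036 (for power = 0.85)
d = 0.62

n = ((3.291 + 1.036) / 0.62)²
n = (6.979)²
n ≈ 48.71
Round up to the next whole number: n = 49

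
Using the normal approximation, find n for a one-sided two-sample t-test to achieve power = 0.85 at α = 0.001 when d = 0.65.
n = 81 per group

Sample size formula (two-sample t-test, normal approximation):
n = 2 · ((z_α + z_β) / d)²

z_α = 3.090 (for α = 0.001, one-sided)
z_β = 1.036 (for power = 0.85)
d = 0.65

n = 2 · ((3.090 + 1.036) / 0.65)²
n = 2 · (6.348)²
n ≈ 80.59
Round up to the next whole number: n = 81 per group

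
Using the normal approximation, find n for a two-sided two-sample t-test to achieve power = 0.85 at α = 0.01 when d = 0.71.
n = 52 per group

Sample size formula (two-sample t-test, normal approximation):
n = 2 · ((z_{α/2} + z_β) / d)²

z_{α/2} = 2.576 (for α = 0.01, two-sided)
z_β = 1.036 (for power = 0.85)
d = 0.71

n = 2 · ((2.576 + 1.036) / 0.71)²
n = 2 · (5.087)²
n ≈ 51.76
Round up to the next whole number: n = 52 per group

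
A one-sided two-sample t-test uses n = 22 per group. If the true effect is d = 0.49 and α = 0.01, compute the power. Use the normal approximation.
Power ≈ 0.24

Power calculation (two-sample t-test, normal approximation):
z_β = d · √(n/2) - z_α
z_β = 0.49 · √(22/2) - 2.326
z_β = 0.49 · 3.317 - 2.326
z_β = -0.701

Power = Φ(z_β) = Φ(-0.701) ≈ 0.242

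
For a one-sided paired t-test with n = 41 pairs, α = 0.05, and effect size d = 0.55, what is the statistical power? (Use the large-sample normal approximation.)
Power ≈ 0.97

Power calculation (paired t-test, normal approximation):
z_β = d · √n - z_α
z_β = 0.55 · √41 - 1.645
z_β = 0.55 · 6.403 - 1.645
z_β = 1.877

Power = Φ(z_β) = Φ(1.877) ≈ 0.970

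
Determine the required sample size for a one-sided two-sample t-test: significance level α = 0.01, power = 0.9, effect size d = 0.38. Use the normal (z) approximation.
n = 181 per group

Sample size formula (two-sample t-test, normal approximation):
n = 2 · ((z_α + z_β) / d)²

z_α = 2.326 (for α = 0.01, one-sided)
z_β = 1.282 (for power = 0.9)
d = 0.38

n = 2 · ((2.326 + 1.282) / 0.38)²
n = 2 · (9.495)²
n ≈ 180.31
Round up to the next whole number: n = 181 per group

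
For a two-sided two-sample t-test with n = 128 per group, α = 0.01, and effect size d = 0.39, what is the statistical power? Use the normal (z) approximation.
Power ≈ 0.71

Power calculation (two-sample t-test, normal approximation):
z_β = d · √(n/2) - z_{α/2}
z_β = 0.39 · √(128/2) - 2.576
z_β = 0.39 · 8.000 - 2.576
z_β = 0.544

Power = Φ(z_β) = Φ(0.544) ≈ 0.707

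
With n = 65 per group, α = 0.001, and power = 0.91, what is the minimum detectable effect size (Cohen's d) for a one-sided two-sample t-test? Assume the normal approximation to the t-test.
d ≈ 0.78

Minimum detectable effect (two-sample t-test, normal approximation):
d = (z_α + z_β) / √(n/2)
d = (3.090 + 1.341) / √(65/2)
d = 4.431 / 5.701
d ≈ 0.78

By Cohen's convention (0.2 small / 0.5 medium / 0.8 large): medium effect.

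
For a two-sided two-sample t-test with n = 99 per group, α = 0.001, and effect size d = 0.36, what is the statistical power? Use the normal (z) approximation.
Power ≈ 0.22

Power calculation (two-sample t-test, normal approximation):
z_β = d · √(n/2) - z_{α/2}
z_β = 0.36 · √(99/2) - 3.291
z_β = 0.36 · 7.036 - 3.291
z_β = -0.758

Power = Φ(z_β) = Φ(-0.758) ≈ 0.224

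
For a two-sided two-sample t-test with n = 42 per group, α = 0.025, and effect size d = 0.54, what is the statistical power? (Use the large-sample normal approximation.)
Power ≈ 0.59

Power calculation (two-sample t-test, normal approximation):
z_β = d · √(n/2) - z_{α/2}
z_β = 0.54 · √(42/2) - 2.241
z_β = 0.54 · 4.583 - 2.241
z_β = 0.233

Power = Φ(z_β) = Φ(0.233) ≈ 0.592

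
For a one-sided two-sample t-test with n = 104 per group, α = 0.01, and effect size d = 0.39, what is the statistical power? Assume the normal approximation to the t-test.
Power ≈ 0.69

Power calculation (two-sample t-test, normal approximation):
z_β = d · √(n/2) - z_α
z_β = 0.39 · √(104/2) - 2.326
z_β = 0.39 · 7.211 - 2.326
z_β = 0.486

Power = Φ(z_β) = Φ(0.486) ≈ 0.687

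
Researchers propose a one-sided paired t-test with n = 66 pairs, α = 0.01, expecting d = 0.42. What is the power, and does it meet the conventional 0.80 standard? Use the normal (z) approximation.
Power ≈ 0.86; the study is adequately powered (power ≥ 0.80)

Power calculation (paired t-test, normal approximation):
z_β = d · √n - z_α
z_β = 0.42 · √66 - 2.326
z_β = 0.42 · 8.124 - 2.326
z_β = 1.086

Power = Φ(z_β) = Φ(1.086) ≈ 0.861

Effect size d = 0.42 is small by Cohen's convention (0.2/0.5/0.8).

Threshold: power ≥ 0.80 is conventionally adequate.
Power ≈ 0.86 → the study is adequately powered (power ≥ 0.80).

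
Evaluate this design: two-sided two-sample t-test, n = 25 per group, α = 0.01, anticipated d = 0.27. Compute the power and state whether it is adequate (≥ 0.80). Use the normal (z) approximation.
Power ≈ 0.05; the study is underpowered (power < 0.80)

Power calculation (two-sample t-test, normal approximation):
z_β = d · √(n/2) - z_{α/2}
z_β = 0.27 · √(25/2) - 2.576
z_β = 0.27 · 3.536 - 2.576
z_β = -1.621

Power = Φ(z_β) = Φ(-1.621) ≈ 0.052

Effect size d = 0.27 is small by Cohen's convention (0.2/0.5/0.8).

Threshold: power ≥ 0.80 is conventionally adequate.
Power ≈ 0.05 → the study is underpowered (power < 0.80).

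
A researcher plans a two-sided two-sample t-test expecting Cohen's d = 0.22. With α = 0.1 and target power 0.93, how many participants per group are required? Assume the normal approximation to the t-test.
n = 403 per group

Sample size formula (two-sample t-test, normal approximation):
n = 2 · ((z_{α/2} + z_β) / d)²

z_{α/2} = 1.645 (for α = 0.1, two-sided)
z_β = 1.476 (for power = 0.93)
d = 0.22

n = 2 · ((1.645 + 1.476) / 0.22)²
n = 2 · (14.186)²
n ≈ 402.49
Round up to the next whole number: n = 403 per group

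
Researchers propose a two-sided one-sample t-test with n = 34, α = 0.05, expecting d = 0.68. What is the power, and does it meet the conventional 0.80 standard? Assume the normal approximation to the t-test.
Power ≈ 0.98; the study is adequately powered (power ≥ 0.80)

Power calculation (one-sample t-test, normal approximation):
z_β = d · √n - z_{α/2}
z_β = 0.68 · √34 - 1.960
z_β = 0.68 · 5.831 - 1.960
z_β = 2.005

Power = Φ(z_β) = Φ(2.005) ≈ 0.978

Effect size d = 0.68 is medium by Cohen's convention (0.2/0.5/0.8).

Threshold: power ≥ 0.80 is conventionally adequate.
Power ≈ 0.98 → the study is adequately powered (power ≥ 0.80).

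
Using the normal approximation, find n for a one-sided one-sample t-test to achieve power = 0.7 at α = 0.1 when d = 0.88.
n = 5

Sample size formula (one-sample t-test, normal approximation):
n = ((z_α + z_β) / d)²

z_α = 1.282 (for α = 0.1, one-sided)
z_β = 0.524 (for power = 0.7)
d = 0.88

n = ((1.282 + 0.524) / 0.88)²
n = (2.052)²
n ≈ 4.21
Round up to the next whole number: n = 5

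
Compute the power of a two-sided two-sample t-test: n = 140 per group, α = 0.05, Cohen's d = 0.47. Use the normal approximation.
Power ≈ 0.98

Power calculation (two-sample t-test, normal approximation):
z_β = d · √(n/2) - z_{α/2}
z_β = 0.47 · √(140/2) - 1.960
z_β = 0.47 · 8.367 - 1.960
z_β = 1.972

Power = Φ(z_β) = Φ(1.972) ≈ 0.976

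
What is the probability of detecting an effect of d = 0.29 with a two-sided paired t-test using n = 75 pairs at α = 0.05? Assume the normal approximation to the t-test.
Power ≈ 0.71

Power calculation (paired t-test, normal approximation):
z_β = d · √n - z_{α/2}
z_β = 0.29 · √75 - 1.960
z_β = 0.29 · 8.660 - 1.960
z_β = 0.552

Power = Φ(z_β) = Φ(0.552) ≈ 0.709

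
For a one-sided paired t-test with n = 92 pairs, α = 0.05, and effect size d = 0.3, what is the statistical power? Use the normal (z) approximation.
Power ≈ 0.89

Power calculation (paired t-test, normal approximation):
z_β = d · √n - z_α
z_β = 0.3 · √92 - 1.645
z_β = 0.3 · 9.592 - 1.645
z_β = 1.233

Power = Φ(z_β) = Φ(1.233) ≈ 0.891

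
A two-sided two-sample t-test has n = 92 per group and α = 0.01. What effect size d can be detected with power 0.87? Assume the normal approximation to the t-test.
d ≈ 0.55

Minimum detectable effect (two-sample t-test, normal approximation):
d = (z_{α/2} + z_β) / √(n/2)
d = (2.576 + 1.126) / √(92/2)
d = 3.702 / 6.782
d ≈ 0.55

By Cohen's convention (0.2 small / 0.5 medium / 0.8 large): medium effect.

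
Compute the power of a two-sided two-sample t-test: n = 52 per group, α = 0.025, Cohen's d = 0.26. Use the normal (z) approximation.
Power ≈ 0.18

Power calculation (two-sample t-test, normal approximation):
z_β = d · √(n/2) - z_{α/2}
z_β = 0.26 · √(52/2) - 2.241
z_β = 0.26 · 5.099 - 2.241
z_β = -0.916

Power = Φ(z_β) = Φ(-0.916) ≈ 0.180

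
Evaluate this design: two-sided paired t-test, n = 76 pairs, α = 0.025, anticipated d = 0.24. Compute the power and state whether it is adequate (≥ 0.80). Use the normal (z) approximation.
Power ≈ 0.44; the study is underpowered (power < 0.80)

Power calculation (paired t-test, normal approximation):
z_β = d · √n - z_{α/2}
z_β = 0.24 · √76 - 2.241
z_β = 0.24 · 8.718 - 2.241
z_β = -0.149

Power = Φ(z_β) = Φ(-0.149) ≈ 0.441

Effect size d = 0.24 is small by Cohen's convention (0.2/0.5/0.8).

Threshold: power ≥ 0.80 is conventionally adequate.
Power ≈ 0.44 → the study is underpowered (power < 0.80).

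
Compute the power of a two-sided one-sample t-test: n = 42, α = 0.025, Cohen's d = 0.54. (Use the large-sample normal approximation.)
Power ≈ 0.90

Power calculation (one-sample t-test, normal approximation):
z_β = d · √n - z_{α/2}
z_β = 0.54 · √42 - 2.241
z_β = 0.54 · 6.481 - 2.241
z_β = 1.258

Power = Φ(z_β) = Φ(1.258) ≈ 0.896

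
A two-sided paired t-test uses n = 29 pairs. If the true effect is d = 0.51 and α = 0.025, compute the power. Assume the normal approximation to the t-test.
Power ≈ 0.69

Power calculation (paired t-test, normal approximation):
z_β = d · √n - z_{α/2}
z_β = 0.51 · √29 - 2.241
z_β = 0.51 · 5.385 - 2.241
z_β = 0.505

Power = Φ(z_β) = Φ(0.505) ≈ 0.693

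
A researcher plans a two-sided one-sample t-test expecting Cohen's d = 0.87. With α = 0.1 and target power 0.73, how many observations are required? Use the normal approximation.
n = 7

Sample size formula (one-sample t-test, normal approximation):
n = ((z_{α/2} + z_β) / d)²

z_{α/2} = 1.645 (for α = 0.1, two-sided)
z_β = 0.613 (for power = 0.73)
d = 0.87

n = ((1.645 + 0.613) / 0.87)²
n = (2.595)²
n ≈ 6.73
Round up to the next whole number: n = 7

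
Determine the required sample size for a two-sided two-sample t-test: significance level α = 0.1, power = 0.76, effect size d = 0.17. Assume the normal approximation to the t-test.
n = 383 per group

Sample size formula (two-sample t-test, normal approximation):
n = 2 · ((z_{α/2} + z_β) / d)²

z_{α/2} = 1.645 (for α = 0.1, two-sided)
z_β = 0.706 (for power = 0.76)
d = 0.17

n = 2 · ((1.645 + 0.706) / 0.17)²
n = 2 · (13.829)²
n ≈ 382.48
Round up to the next whole number: n = 383 per group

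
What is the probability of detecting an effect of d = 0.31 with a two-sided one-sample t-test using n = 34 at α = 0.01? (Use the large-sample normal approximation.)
Power ≈ 0.22

Power calculation (one-sample t-test, normal approximation):
z_β = d · √n - z_{α/2}
z_β = 0.31 · √34 - 2.576
z_β = 0.31 · 5.831 - 2.576
z_β = -0.768

Power = Φ(z_β) = Φ(-0.768) ≈ 0.221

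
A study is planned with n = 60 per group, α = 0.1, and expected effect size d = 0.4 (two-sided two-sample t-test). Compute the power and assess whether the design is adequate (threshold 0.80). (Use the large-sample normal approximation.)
Power ≈ 0.71; the study is underpowered (power < 0.80)

Power calculation (two-sample t-test, normal approximation):
z_β = d · √(n/2) - z_{α/2}
z_β = 0.4 · √(60/2) - 1.645
z_β = 0.4 · 5.477 - 1.645
z_β = 0.546

Power = Φ(z_β) = Φ(0.546) ≈ 0.707

Effect size d = 0.4 is small by Cohen's convention (0.2/0.5/0.8).

Threshold: power ≥ 0.80 is conventionally adequate.
Power ≈ 0.71 → the study is underpowered (power < 0.80).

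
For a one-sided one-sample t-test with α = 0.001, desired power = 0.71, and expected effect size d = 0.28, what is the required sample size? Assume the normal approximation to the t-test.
n = 170

Sample size formula (one-sample t-test, normal approximation):
n = ((z_α + z_β) / d)²

z_α = 3.090 (for α = 0.001, one-sided)
z_β = 0.553 (for power = 0.71)
d = 0.28

n = ((3.090 + 0.553) / 0.28)²
n = (13.011)²
n ≈ 169.29
Round up to the next whole number: n = 170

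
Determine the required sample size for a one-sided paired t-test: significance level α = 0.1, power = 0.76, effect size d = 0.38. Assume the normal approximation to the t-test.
n = 28 pairs

Sample size formula (paired t-test, normal approximation):
n = ((z_α + z_β) / d)²

z_α = 1.282 (for α = 0.1, one-sided)
z_β = 0.706 (for power = 0.76)
d = 0.38

n = ((1.282 + 0.706) / 0.38)²
n = (5.232)²
n ≈ 27.37
Round up to the next whole number: n = 28 pairs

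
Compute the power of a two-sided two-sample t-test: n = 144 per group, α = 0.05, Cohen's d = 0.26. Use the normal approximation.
Power ≈ 0.60

Power calculation (two-sample t-test, normal approximation):
z_β = d · √(n/2) - z_{α/2}
z_β = 0.26 · √(144/2) - 1.960
z_β = 0.26 · 8.485 - 1.960
z_β = 0.246

Power = Φ(z_β) = Φ(0.246) ≈ 0.597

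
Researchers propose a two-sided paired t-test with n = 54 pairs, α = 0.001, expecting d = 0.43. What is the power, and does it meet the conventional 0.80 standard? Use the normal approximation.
Power ≈ 0.45; the study is underpowered (power < 0.80)

Power calculation (paired t-test, normal approximation):
z_β = d · √n - z_{α/2}
z_β = 0.43 · √54 - 3.291
z_β = 0.43 · 7.348 - 3.291
z_β = -0.131

Power = Φ(z_β) = Φ(-0.131) ≈ 0.448

Effect size d = 0.43 is small by Cohen's convention (0.2/0.5/0.8).

Threshold: power ≥ 0.80 is conventionally adequate.
Power ≈ 0.45 → the study is underpowered (power < 0.80).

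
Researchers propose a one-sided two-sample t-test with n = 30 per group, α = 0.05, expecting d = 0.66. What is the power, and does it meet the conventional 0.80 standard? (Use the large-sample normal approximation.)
Power ≈ 0.82; the study is adequately powered (power ≥ 0.80)

Power calculation (two-sample t-test, normal approximation):
z_β = d · √(n/2) - z_α
z_β = 0.66 · √(30/2) - 1.645
z_β = 0.66 · 3.873 - 1.645
z_β = 0.911

Power = Φ(z_β) = Φ(0.911) ≈ 0.819

Effect size d = 0.66 is medium by Cohen's convention (0.2/0.5/0.8).

Threshold: power ≥ 0.80 is conventionally adequate.
Power ≈ 0.82 → the study is adequately powered (power ≥ 0.80).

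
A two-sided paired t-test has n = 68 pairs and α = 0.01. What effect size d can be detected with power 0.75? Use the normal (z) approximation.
d ≈ 0.39

Minimum detectable effect (paired t-test, normal approximation):
d = (z_{α/2} + z_β) / √n
d = (2.576 + 0.674) / √68
d = 3.250 / 8.246
d ≈ 0.39

By Cohen's convention (0.2 small / 0.5 medium / 0.8 large): small effect.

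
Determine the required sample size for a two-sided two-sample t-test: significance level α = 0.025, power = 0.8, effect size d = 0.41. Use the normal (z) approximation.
n = 114 per group

Sample size formula (two-sample t-test, normal approximation):
n = 2 · ((z_{α/2} + z_β) / d)²

z_{α/2} = 2.241 (for α = 0.025, two-sided)
z_β = 0.842 (for power = 0.8)
d = 0.41

n = 2 · ((2.241 + 0.842) / 0.41)²
n = 2 · (7.520)²
n ≈ 113.10
Round up to the next whole number: n = 114 per group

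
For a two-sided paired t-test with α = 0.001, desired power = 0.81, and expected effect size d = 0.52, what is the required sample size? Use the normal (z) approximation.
n = 65 pairs

Sample size formula (paired t-test, normal approximation):
n = ((z_{α/2} + z_β) / d)²

z_{α/2} = 3.291 (for α = 0.001, two-sided)
z_β = 0.878 (for power = 0.81)
d = 0.52

n = ((3.291 + 0.878) / 0.52)²
n = (8.017)²
n ≈ 64.27
Round up to the next whole number: n = 65 pairs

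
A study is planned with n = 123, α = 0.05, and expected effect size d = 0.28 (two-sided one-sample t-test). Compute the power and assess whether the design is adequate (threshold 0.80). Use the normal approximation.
Power ≈ 0.87; the study is adequately powered (power ≥ 0.80)

Power calculation (one-sample t-test, normal approximation):
z_β = d · √n - z_{α/2}
z_β = 0.28 · √123 - 1.960
z_β = 0.28 · 11.091 - 1.960
z_β = 1.145

Power = Φ(z_β) = Φ(1.145) ≈ 0.874

Effect size d = 0.28 is small by Cohen's convention (0.2/0.5/0.8).

Threshold: power ≥ 0.80 is conventionally adequate.
Power ≈ 0.87 → the study is adequately powered (power ≥ 0.80).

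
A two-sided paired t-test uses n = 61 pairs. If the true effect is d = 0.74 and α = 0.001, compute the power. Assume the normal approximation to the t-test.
Power ≈ 0.99

Power calculation (paired t-test, normal approximation):
z_β = d · √n - z_{α/2}
z_β = 0.74 · √61 - 3.291
z_β = 0.74 · 7.810 - 3.291
z_β = 2.489

Power = Φ(z_β) = Φ(2.489) ≈ 0.994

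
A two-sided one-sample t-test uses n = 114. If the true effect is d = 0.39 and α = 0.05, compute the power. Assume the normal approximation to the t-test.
Power ≈ 0.99

Power calculation (one-sample t-test, normal approximation):
z_β = d · √n - z_{α/2}
z_β = 0.39 · √114 - 1.960
z_β = 0.39 · 10.677 - 1.960
z_β = 2.204

Power = Φ(z_β) = Φ(2.204) ≈ 0.986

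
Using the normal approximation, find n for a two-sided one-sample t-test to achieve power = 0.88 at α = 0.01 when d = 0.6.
n = 40

Sample size formula (one-sample t-test, normal approximation):
n = ((z_{α/2} + z_β) / d)²

z_{α/2} = 2.576 (for α = 0.01, two-sided)
z_β = 1.175 (for power = 0.88)
d = 0.6

n = ((2.576 + 1.175) / 0.6)²
n = (6.252)²
n ≈ 39.09
Round up to the next whole number: n = 40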